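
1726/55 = 31  +  21/55 =31.38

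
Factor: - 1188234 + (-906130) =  - 2094364 = - 2^2*293^1 * 1787^1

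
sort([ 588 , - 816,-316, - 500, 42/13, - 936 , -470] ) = [ - 936, - 816, - 500, - 470, - 316,42/13, 588]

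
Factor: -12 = - 2^2 * 3^1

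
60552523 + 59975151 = 120527674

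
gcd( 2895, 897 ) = 3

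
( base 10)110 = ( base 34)38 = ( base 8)156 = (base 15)75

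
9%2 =1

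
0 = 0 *(-7443)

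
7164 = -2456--9620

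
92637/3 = 30879= 30879.00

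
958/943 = 958/943 = 1.02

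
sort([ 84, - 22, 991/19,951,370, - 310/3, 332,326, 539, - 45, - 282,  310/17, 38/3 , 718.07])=[ -282, - 310/3, - 45, - 22, 38/3, 310/17, 991/19, 84, 326,332,370, 539, 718.07,  951]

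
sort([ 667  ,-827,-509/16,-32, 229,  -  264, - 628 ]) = [- 827,  -  628, - 264,-32, - 509/16, 229, 667 ]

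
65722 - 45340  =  20382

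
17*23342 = 396814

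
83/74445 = 83/74445  =  0.00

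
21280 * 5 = 106400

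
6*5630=33780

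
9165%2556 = 1497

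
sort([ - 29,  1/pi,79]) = [  -  29,1/pi  ,  79]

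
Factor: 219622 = 2^1*13^1*8447^1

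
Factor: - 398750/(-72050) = 725/131 = 5^2 *29^1  *131^( - 1) 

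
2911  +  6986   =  9897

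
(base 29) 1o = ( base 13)41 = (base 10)53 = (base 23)27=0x35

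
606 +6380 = 6986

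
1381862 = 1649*838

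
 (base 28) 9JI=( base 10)7606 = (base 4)1312312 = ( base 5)220411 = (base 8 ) 16666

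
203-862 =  - 659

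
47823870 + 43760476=91584346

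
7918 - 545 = 7373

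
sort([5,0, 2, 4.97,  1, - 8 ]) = [ - 8, 0,  1,2, 4.97,5] 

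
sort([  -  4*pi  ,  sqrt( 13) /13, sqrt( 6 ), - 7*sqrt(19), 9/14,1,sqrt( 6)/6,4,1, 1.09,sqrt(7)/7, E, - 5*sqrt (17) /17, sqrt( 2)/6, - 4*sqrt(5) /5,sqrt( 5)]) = [ - 7*sqrt(19),-4*pi, - 4*sqrt( 5) /5,-5 * sqrt( 17)/17, sqrt( 2 ) /6,sqrt(13) /13,sqrt(7 )/7,sqrt( 6)/6 , 9/14,  1, 1, 1.09,sqrt( 5) , sqrt(6 ),  E, 4]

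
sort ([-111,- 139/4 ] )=[ - 111, - 139/4]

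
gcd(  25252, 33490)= 2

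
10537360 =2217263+8320097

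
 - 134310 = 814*( - 165)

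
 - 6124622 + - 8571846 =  - 14696468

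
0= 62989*0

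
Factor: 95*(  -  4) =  - 380= - 2^2*5^1*19^1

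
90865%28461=5482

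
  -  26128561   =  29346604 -55475165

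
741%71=31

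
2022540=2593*780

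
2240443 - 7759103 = - 5518660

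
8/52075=8/52075 = 0.00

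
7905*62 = 490110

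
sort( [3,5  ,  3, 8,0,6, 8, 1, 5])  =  [ 0, 1,  3, 3,  5,5, 6, 8,8]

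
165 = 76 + 89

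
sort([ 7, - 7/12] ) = [ - 7/12,  7]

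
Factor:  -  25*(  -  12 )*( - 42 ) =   -  2^3*3^2*5^2* 7^1 = - 12600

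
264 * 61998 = 16367472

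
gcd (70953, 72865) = 1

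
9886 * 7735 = 76468210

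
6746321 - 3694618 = 3051703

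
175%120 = 55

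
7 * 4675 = 32725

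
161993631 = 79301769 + 82691862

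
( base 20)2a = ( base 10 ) 50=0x32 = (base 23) 24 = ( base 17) 2G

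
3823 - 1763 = 2060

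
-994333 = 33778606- 34772939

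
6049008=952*6354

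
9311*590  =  5493490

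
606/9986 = 303/4993 = 0.06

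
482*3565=1718330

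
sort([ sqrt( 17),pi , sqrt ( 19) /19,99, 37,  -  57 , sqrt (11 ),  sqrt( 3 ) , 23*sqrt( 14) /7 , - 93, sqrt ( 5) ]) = [ - 93, - 57 , sqrt( 19)/19,sqrt( 3 ), sqrt (5), pi, sqrt(11), sqrt( 17 ) , 23*sqrt( 14 ) /7 , 37,99 ]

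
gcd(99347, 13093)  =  1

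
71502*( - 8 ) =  -572016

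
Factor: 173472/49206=2^4* 13^1*59^ ( - 1 ) = 208/59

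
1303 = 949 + 354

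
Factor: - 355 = - 5^1*71^1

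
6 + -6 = 0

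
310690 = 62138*5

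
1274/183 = 1274/183 = 6.96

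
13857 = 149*93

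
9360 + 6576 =15936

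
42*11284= 473928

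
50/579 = 50/579 = 0.09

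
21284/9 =21284/9 = 2364.89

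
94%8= 6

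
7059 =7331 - 272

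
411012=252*1631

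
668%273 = 122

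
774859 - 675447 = 99412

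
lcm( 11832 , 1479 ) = 11832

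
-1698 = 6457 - 8155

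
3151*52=163852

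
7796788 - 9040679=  - 1243891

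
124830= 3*41610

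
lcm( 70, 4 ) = 140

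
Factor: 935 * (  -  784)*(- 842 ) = 2^5 * 5^1*7^2*11^1*17^1*421^1 = 617219680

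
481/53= 481/53= 9.08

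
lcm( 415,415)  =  415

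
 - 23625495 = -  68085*347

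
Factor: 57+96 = 3^2 *17^1 = 153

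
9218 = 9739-521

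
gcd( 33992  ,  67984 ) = 33992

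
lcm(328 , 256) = 10496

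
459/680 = 27/40 = 0.68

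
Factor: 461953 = 61^1*7573^1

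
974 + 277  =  1251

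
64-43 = 21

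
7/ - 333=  - 1 + 326/333 = - 0.02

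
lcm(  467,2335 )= 2335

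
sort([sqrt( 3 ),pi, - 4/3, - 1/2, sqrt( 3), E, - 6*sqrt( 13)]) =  [  -  6*sqrt( 13), -4/3,- 1/2,sqrt( 3), sqrt ( 3 ) , E,pi] 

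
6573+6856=13429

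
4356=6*726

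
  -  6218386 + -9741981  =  -15960367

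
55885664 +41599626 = 97485290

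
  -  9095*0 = 0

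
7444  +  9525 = 16969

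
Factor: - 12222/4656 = - 2^(-3 )*3^1*7^1 =- 21/8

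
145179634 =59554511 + 85625123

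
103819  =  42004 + 61815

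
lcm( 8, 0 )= 0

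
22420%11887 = 10533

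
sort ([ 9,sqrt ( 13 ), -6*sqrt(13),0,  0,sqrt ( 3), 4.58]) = [ - 6*sqrt( 13 ), 0,0, sqrt ( 3 ),sqrt(13),4.58, 9]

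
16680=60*278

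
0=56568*0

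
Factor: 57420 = 2^2*3^2*5^1*11^1 * 29^1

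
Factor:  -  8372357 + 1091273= - 2^2 * 3^1*606757^1 = - 7281084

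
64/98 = 32/49=0.65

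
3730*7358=27445340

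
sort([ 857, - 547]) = [  -  547,857 ]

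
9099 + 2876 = 11975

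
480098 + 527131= 1007229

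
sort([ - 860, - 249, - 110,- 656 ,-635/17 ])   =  [ - 860,  -  656,  -  249, - 110 ,-635/17]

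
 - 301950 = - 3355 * 90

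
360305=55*6551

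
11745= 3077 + 8668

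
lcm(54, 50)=1350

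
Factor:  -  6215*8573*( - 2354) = 2^1*5^1*11^2*107^1*113^1*8573^1 = 125423933030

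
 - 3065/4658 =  - 1+1593/4658 = -0.66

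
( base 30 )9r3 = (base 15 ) 2993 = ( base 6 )105133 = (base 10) 8913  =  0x22d1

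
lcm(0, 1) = 0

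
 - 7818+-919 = - 8737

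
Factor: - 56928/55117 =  - 2^5 * 3^1*593^1*55117^( - 1 )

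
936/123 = 7 + 25/41 = 7.61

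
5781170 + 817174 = 6598344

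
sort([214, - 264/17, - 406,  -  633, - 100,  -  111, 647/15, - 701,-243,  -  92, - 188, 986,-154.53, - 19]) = [ - 701, - 633,-406, - 243,-188,-154.53,-111, - 100, - 92 , - 19,-264/17, 647/15, 214, 986]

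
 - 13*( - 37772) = 491036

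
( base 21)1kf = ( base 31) s8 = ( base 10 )876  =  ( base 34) pq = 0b1101101100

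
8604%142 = 84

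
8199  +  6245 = 14444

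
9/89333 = 9/89333 = 0.00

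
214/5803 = 214/5803 = 0.04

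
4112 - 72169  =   - 68057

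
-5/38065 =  - 1 + 7612/7613=   - 0.00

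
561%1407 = 561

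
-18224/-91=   200 + 24/91 = 200.26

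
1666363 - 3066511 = -1400148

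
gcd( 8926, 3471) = 1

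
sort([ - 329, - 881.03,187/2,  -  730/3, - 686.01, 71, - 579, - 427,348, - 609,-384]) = [ - 881.03,  -  686.01, - 609, - 579, - 427, - 384, - 329, - 730/3, 71, 187/2, 348 ] 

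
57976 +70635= 128611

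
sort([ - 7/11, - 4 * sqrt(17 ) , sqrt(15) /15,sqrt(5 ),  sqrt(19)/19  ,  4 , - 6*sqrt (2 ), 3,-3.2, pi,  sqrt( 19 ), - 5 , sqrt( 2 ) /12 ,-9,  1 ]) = [ - 4*sqrt( 17 ) , - 9,  -  6*sqrt(2 ), - 5, - 3.2, - 7/11,sqrt(2)/12, sqrt ( 19 ) /19,sqrt( 15 ) /15, 1,sqrt( 5), 3, pi,4,sqrt( 19)]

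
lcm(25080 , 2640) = 50160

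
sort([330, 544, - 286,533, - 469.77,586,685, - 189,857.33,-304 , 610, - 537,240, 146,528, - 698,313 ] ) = [ - 698, - 537, - 469.77, - 304, - 286,-189,146, 240, 313,330,528,  533,544,586, 610,685,857.33]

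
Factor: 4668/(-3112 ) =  - 3/2 = - 2^(- 1 )*3^1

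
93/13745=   93/13745 = 0.01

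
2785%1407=1378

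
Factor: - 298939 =-233^1 * 1283^1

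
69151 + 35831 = 104982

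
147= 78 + 69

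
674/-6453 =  - 674/6453  =  - 0.10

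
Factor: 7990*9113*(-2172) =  - 158149553640 = -2^3*3^1*5^1*13^1*17^1*47^1*181^1 * 701^1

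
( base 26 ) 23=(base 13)43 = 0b110111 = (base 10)55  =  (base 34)1L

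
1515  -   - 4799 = 6314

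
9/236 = 9/236 = 0.04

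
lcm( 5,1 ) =5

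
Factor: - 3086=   -  2^1*1543^1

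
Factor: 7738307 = 1013^1 * 7639^1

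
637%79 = 5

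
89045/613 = 89045/613 =145.26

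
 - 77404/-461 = 77404/461 =167.90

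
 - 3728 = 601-4329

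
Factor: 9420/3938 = 4710/1969 = 2^1*3^1*5^1*11^( - 1)*157^1*179^(-1) 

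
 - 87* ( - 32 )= 2784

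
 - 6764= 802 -7566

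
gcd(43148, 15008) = 1876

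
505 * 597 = 301485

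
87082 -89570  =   - 2488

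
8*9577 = 76616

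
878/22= 439/11 = 39.91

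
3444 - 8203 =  - 4759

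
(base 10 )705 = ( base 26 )113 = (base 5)10310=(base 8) 1301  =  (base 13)423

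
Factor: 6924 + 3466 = 10390 = 2^1*5^1*1039^1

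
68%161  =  68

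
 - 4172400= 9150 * ( - 456 ) 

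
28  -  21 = 7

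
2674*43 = 114982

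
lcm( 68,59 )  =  4012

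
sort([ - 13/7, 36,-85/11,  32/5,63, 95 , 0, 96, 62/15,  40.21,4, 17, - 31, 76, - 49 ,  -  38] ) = [  -  49, - 38, - 31, - 85/11  , - 13/7,0, 4,62/15,32/5,  17,36, 40.21,63,76,  95,  96]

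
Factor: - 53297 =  - 223^1*239^1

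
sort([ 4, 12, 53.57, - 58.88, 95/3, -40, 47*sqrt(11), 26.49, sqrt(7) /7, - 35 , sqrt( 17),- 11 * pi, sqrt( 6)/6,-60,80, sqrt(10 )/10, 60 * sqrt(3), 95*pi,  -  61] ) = [ - 61, - 60, - 58.88, - 40, - 35,-11*pi, sqrt( 10 )/10,sqrt (7)/7, sqrt(6 ) /6, 4,sqrt(17), 12,26.49,95/3, 53.57, 80,  60 * sqrt (3 ), 47*sqrt(11 ),  95 * pi]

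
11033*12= 132396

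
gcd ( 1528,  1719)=191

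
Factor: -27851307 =-3^1*11^1*47^1*17957^1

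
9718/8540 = 1+589/4270 = 1.14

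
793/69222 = 793/69222 =0.01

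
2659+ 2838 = 5497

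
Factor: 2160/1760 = 27/22 = 2^( - 1)*3^3*11^( - 1 )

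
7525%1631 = 1001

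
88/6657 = 88/6657  =  0.01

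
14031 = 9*1559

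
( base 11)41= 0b101101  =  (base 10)45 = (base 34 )1B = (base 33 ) 1c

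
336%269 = 67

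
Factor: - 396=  - 2^2 *3^2*11^1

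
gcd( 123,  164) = 41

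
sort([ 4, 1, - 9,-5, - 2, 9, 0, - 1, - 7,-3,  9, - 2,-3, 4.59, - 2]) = [ - 9,-7, - 5, - 3 , - 3, - 2,-2, - 2, - 1,0, 1,4, 4.59,  9 , 9]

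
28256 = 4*7064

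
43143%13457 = 2772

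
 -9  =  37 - 46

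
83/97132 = 83/97132 =0.00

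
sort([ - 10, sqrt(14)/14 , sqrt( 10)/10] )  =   [ - 10, sqrt(14 )/14,  sqrt ( 10) /10] 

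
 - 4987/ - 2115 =2+757/2115 = 2.36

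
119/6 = 119/6 = 19.83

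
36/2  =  18=18.00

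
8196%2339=1179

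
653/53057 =653/53057 = 0.01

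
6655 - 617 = 6038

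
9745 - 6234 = 3511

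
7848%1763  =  796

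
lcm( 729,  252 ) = 20412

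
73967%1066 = 413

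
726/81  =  8 + 26/27= 8.96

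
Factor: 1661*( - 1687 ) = -7^1*11^1*151^1 * 241^1 = -2802107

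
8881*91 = 808171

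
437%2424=437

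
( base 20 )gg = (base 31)aq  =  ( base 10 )336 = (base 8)520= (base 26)CO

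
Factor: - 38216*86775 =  - 3316193400 = -2^3*3^1*5^2*13^1*17^1*89^1*281^1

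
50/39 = 1  +  11/39=1.28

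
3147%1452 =243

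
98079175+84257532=182336707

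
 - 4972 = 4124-9096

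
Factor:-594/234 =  - 3^1*11^1*13^ ( - 1) = -  33/13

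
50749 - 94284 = -43535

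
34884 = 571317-536433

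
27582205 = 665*41477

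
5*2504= 12520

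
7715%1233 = 317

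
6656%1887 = 995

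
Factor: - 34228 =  - 2^2*43^1 * 199^1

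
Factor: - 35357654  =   - 2^1*17^1*1039931^1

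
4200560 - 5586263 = -1385703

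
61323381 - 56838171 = 4485210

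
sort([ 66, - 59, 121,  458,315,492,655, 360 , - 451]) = [-451,  -  59, 66, 121,315, 360,458,492,655]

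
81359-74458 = 6901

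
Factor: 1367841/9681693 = 455947/3227231 = 7^( - 1 )*47^1 * 89^1*109^1*241^( - 1 ) * 1913^(  -  1)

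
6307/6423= 6307/6423 = 0.98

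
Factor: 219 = 3^1 * 73^1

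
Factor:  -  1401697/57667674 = -2^ (- 1)*3^( - 1 )*11^1*79^1*293^ ( -1)*1613^1*32803^(-1 ) 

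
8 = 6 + 2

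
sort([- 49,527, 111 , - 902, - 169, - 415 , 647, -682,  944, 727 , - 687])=[ - 902,-687,-682 , - 415, - 169, - 49, 111,527,647,727,944 ] 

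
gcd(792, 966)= 6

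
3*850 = 2550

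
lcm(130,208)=1040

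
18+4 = 22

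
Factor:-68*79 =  - 5372=- 2^2*17^1*79^1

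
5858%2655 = 548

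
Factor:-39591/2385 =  - 5^(-1 ) * 83^1  =  - 83/5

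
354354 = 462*767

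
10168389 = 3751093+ 6417296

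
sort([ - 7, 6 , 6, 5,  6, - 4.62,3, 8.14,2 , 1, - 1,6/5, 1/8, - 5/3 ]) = [  -  7, - 4.62, - 5/3, - 1, 1/8, 1, 6/5,2  ,  3, 5 , 6, 6 , 6, 8.14]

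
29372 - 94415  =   - 65043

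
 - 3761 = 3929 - 7690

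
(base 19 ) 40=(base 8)114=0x4C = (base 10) 76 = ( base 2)1001100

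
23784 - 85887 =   -  62103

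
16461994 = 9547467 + 6914527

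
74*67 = 4958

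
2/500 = 1/250 = 0.00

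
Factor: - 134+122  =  -12 = - 2^2 * 3^1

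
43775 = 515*85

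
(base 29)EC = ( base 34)CA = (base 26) g2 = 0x1A2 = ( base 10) 418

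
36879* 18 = 663822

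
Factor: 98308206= 2^1*3^2*5461567^1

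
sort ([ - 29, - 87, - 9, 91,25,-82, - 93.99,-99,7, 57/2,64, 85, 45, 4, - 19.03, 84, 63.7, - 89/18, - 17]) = [  -  99, - 93.99, - 87, -82, - 29,  -  19.03, - 17, - 9, - 89/18,4, 7,25, 57/2,  45, 63.7, 64, 84,85  ,  91 ] 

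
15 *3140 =47100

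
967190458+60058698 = 1027249156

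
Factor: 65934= 2^1*3^4*11^1*37^1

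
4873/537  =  9 + 40/537 = 9.07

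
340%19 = 17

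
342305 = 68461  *5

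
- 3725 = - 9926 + 6201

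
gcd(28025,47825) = 25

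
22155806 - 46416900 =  - 24261094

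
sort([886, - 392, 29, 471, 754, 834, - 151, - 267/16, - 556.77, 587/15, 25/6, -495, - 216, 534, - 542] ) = [ - 556.77, - 542, - 495, - 392, - 216,- 151, - 267/16, 25/6,29, 587/15, 471 , 534,  754, 834, 886]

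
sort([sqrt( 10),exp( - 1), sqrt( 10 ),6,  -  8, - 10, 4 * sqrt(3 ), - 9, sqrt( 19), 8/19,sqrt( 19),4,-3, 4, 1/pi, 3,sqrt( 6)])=[ - 10, - 9, - 8, - 3, 1/pi,exp( - 1), 8/19, sqrt( 6 ), 3,sqrt( 10),sqrt ( 10), 4,4,sqrt(19),sqrt( 19 ), 6, 4*sqrt (3)]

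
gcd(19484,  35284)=4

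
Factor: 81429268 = 2^2*20357317^1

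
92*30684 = 2822928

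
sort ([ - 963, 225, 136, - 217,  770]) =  [ - 963, - 217 , 136,225, 770 ]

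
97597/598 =163 + 123/598 = 163.21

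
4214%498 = 230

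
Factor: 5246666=2^1*2623333^1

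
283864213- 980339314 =-696475101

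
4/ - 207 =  - 4/207 = - 0.02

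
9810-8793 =1017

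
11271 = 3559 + 7712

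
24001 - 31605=  -  7604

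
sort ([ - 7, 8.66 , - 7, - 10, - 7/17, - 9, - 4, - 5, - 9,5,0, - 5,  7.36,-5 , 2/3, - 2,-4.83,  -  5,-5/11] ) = [-10, - 9, - 9, - 7, - 7, - 5,-5, - 5, - 5,  -  4.83,- 4, - 2, - 5/11, - 7/17,0, 2/3,5,7.36,8.66]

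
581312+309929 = 891241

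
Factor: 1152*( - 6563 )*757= - 5723356032=- 2^7*3^2*757^1*6563^1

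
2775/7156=2775/7156 = 0.39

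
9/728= 9/728 = 0.01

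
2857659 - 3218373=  - 360714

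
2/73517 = 2/73517 = 0.00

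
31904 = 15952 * 2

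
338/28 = 169/14 = 12.07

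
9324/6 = 1554 = 1554.00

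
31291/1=31291 = 31291.00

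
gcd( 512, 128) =128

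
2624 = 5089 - 2465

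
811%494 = 317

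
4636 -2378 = 2258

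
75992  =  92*826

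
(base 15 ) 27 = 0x25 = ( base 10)37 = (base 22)1F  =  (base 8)45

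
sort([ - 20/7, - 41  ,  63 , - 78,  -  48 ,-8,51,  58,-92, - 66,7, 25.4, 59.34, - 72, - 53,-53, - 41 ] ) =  [ - 92,-78, - 72,-66,-53,-53, - 48, - 41,-41,-8,-20/7, 7, 25.4 , 51, 58,59.34, 63]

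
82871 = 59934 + 22937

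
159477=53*3009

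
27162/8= 3395 + 1/4=3395.25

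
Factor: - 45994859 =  - 593^1*77563^1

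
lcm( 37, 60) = 2220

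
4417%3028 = 1389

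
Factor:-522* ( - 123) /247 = 2^1 * 3^3*13^( - 1) * 19^( - 1)*29^1*41^1 = 64206/247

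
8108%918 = 764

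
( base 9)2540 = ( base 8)3553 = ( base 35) 1J9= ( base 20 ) 4ej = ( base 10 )1899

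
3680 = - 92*(  -  40)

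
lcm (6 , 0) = 0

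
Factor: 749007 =3^4 * 7^1* 1321^1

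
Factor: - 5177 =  - 31^1*167^1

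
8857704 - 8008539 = 849165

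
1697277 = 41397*41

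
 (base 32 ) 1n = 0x37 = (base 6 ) 131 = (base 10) 55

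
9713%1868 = 373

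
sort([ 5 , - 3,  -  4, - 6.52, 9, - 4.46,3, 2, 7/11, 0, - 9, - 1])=[ - 9,  -  6.52,-4.46, - 4, - 3, - 1,0, 7/11, 2, 3, 5,  9]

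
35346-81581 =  - 46235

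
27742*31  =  860002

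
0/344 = 0 = 0.00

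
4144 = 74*56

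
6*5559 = 33354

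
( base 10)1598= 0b11000111110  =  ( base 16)63e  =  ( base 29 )1q3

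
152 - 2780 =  - 2628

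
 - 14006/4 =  - 7003/2 = - 3501.50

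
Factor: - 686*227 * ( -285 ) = 2^1*3^1*5^1*7^3*19^1*227^1 = 44380770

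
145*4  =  580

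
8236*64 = 527104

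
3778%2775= 1003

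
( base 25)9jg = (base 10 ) 6116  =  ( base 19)GHH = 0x17E4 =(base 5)143431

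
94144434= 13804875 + 80339559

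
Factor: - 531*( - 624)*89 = 2^4*3^3*13^1*59^1*89^1 = 29489616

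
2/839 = 2/839=0.00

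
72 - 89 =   -  17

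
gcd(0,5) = 5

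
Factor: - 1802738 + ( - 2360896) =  - 4163634 = - 2^1*3^2*227^1*1019^1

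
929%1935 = 929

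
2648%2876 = 2648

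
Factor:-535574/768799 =-2^1*13^1*20599^1*768799^( - 1)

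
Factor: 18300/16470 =2^1*3^( - 2)*5^1  =  10/9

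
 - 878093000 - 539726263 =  - 1417819263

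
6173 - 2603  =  3570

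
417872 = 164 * 2548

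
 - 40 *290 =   -  11600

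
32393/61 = 531+2/61=531.03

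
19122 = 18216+906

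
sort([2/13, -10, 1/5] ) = [ - 10, 2/13,1/5]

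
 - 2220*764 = -1696080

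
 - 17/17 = - 1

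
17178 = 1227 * 14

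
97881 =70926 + 26955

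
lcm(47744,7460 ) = 238720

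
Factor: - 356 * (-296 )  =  2^5*37^1*89^1 = 105376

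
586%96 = 10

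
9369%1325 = 94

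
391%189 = 13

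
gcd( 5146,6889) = 83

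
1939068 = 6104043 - 4164975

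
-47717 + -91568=-139285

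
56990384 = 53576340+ 3414044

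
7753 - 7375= 378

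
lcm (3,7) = 21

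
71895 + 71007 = 142902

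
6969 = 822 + 6147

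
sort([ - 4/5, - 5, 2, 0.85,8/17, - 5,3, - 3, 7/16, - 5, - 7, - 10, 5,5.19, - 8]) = [  -  10, - 8, - 7, - 5, - 5, - 5, - 3,  -  4/5, 7/16,8/17, 0.85, 2, 3, 5 , 5.19] 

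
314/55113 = 314/55113 = 0.01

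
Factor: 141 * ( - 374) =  - 2^1*3^1*11^1*17^1*47^1 = - 52734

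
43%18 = 7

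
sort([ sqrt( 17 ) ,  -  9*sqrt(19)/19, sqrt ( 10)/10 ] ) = [  -  9 * sqrt(19 ) /19, sqrt(10)/10, sqrt( 17 ) ] 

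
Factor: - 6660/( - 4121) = 2^2*3^2*5^1*13^(  -  1) * 37^1*317^( - 1)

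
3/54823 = 3/54823= 0.00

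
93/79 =93/79 = 1.18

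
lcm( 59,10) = 590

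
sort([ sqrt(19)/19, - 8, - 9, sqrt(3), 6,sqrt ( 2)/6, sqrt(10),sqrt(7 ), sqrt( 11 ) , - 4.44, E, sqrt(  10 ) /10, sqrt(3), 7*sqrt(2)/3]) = [-9, - 8, - 4.44, sqrt(19) /19, sqrt(2)/6 , sqrt(10)/10, sqrt(3 ),  sqrt( 3), sqrt( 7), E, sqrt ( 10), 7*sqrt( 2)/3,sqrt(11 ), 6]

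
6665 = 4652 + 2013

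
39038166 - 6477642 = 32560524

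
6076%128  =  60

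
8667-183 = 8484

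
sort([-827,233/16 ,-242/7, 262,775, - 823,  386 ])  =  [ - 827, - 823, - 242/7, 233/16,262,386,775 ] 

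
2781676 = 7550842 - 4769166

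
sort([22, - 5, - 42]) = [ - 42, - 5, 22]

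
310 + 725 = 1035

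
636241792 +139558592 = 775800384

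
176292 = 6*29382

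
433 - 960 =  - 527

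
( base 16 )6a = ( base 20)56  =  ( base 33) 37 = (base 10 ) 106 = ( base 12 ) 8A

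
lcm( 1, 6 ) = 6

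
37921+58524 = 96445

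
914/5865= 914/5865= 0.16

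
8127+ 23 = 8150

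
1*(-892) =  - 892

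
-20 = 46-66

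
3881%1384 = 1113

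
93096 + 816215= 909311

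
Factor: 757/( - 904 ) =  - 2^( - 3 )*113^( - 1)*757^1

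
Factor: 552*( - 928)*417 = -2^8*3^2*  23^1*29^1*139^1=- 213610752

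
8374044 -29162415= - 20788371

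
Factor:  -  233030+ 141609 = - 11^1*8311^1 =- 91421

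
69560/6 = 34780/3 = 11593.33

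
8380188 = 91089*92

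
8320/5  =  1664 = 1664.00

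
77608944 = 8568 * 9058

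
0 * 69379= 0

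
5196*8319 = 43225524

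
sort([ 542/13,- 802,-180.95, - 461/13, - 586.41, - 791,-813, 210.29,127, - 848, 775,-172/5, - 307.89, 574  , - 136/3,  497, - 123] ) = [ - 848, - 813, - 802 , - 791,-586.41, - 307.89, - 180.95,-123, - 136/3, - 461/13, - 172/5,542/13,  127, 210.29,497, 574, 775] 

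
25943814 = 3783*6858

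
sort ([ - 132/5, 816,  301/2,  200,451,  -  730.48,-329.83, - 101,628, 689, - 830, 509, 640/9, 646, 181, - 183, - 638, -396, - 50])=[ - 830  , - 730.48, - 638,  -  396,  -  329.83, - 183, - 101,-50, - 132/5, 640/9,301/2, 181, 200, 451,509,628, 646,689,816] 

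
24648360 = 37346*660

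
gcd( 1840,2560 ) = 80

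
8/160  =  1/20 = 0.05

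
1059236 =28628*37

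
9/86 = 9/86= 0.10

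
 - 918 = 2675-3593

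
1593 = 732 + 861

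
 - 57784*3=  - 173352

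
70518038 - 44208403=26309635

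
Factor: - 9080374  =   - 2^1*4540187^1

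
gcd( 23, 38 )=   1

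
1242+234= 1476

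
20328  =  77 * 264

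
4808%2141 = 526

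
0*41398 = 0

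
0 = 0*67523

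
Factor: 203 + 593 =796 = 2^2*199^1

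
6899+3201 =10100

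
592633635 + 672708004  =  1265341639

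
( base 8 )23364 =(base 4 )2123310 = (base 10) 9972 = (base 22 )KD6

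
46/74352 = 23/37176 = 0.00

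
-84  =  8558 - 8642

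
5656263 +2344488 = 8000751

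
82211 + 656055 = 738266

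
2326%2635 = 2326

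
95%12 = 11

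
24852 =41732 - 16880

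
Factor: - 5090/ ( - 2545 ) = 2 = 2^1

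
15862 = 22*721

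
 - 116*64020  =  -7426320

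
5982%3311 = 2671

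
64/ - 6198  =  -1 + 3067/3099  =  -0.01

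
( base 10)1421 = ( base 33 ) 1a2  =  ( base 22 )2KD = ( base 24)2B5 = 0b10110001101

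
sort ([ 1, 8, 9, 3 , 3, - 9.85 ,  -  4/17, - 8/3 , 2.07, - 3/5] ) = [ - 9.85, - 8/3, - 3/5, - 4/17,1,2.07,3, 3, 8,9]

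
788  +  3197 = 3985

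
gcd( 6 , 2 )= 2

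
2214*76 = 168264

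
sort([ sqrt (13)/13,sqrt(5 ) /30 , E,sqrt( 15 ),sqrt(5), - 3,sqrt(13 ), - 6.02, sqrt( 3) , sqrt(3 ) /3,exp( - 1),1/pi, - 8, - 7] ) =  [ - 8, - 7, - 6.02, - 3, sqrt( 5 )/30, sqrt(13)/13, 1/pi, exp (-1),sqrt(3 ) /3,  sqrt( 3) , sqrt( 5), E,sqrt(13),sqrt(15)]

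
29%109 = 29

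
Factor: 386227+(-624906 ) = -238679 = - 7^2*4871^1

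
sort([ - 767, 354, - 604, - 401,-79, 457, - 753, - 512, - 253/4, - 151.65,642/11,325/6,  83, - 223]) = [-767,  -  753, - 604 ,-512, - 401,-223, - 151.65, - 79, - 253/4,325/6, 642/11, 83, 354 , 457]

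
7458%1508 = 1426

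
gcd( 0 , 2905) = 2905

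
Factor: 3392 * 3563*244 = 2^8*7^1*53^1*61^1*509^1 = 2948909824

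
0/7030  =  0 = 0.00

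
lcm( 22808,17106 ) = 68424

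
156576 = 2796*56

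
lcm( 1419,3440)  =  113520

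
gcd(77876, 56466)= 2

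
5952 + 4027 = 9979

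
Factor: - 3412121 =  - 17^1*200713^1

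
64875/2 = 32437+1/2 = 32437.50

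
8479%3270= 1939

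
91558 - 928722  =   - 837164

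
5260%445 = 365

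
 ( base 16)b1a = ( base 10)2842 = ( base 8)5432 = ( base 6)21054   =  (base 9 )3807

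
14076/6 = 2346 = 2346.00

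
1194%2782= 1194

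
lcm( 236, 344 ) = 20296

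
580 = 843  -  263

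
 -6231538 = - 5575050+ - 656488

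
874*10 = 8740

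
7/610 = 7/610 = 0.01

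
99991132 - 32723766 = 67267366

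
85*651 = 55335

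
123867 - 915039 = - 791172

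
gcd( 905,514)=1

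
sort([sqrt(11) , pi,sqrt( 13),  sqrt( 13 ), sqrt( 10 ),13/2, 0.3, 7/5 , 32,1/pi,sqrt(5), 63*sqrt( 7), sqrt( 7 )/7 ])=[0.3,1/pi,  sqrt( 7 ) /7 , 7/5, sqrt( 5),pi,sqrt( 10),sqrt( 11 ),sqrt( 13 ),  sqrt(13 ),  13/2,32, 63*sqrt( 7 ) ] 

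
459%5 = 4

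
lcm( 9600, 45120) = 451200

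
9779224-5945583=3833641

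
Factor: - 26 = - 2^1*13^1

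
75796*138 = 10459848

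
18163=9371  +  8792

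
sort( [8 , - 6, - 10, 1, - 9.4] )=[-10,  -  9.4, - 6, 1,8]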